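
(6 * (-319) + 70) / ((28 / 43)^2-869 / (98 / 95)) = 334136488 / 152567363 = 2.19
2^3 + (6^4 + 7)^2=1697817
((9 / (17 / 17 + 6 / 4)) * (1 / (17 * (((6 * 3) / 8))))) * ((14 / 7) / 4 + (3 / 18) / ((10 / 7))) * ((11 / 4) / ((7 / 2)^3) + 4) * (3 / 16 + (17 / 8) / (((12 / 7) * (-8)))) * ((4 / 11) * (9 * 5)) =7585 / 60368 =0.13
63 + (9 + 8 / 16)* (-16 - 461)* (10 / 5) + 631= -8369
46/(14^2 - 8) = 23/94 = 0.24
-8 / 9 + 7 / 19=-89 / 171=-0.52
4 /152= 1 /38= 0.03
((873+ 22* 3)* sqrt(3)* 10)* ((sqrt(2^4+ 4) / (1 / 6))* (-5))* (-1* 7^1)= 3943800* sqrt(15)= 15274271.72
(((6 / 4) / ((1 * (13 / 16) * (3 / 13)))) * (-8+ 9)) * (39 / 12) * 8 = 208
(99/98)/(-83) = -99/8134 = -0.01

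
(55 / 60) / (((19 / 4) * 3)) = 11 / 171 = 0.06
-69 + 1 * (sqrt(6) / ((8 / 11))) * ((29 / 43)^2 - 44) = -885665 * sqrt(6) / 14792 - 69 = -215.66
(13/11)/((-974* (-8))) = 13/85712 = 0.00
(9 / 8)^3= 729 / 512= 1.42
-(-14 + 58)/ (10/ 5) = -22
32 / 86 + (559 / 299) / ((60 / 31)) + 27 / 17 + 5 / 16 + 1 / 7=95516909 / 28245840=3.38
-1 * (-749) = 749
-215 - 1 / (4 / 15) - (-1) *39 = -719 / 4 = -179.75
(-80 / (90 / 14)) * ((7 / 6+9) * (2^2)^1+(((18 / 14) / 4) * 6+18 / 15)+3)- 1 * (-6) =-77806 / 135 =-576.34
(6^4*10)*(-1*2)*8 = -207360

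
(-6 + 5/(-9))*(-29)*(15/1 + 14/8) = 114637/36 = 3184.36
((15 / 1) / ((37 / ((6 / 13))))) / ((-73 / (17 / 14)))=-765 / 245791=-0.00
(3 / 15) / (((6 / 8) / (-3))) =-4 / 5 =-0.80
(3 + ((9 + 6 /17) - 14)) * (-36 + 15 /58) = 29022 /493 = 58.87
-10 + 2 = -8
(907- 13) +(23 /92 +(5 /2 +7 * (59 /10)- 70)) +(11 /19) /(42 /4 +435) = 26718619 /30780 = 868.05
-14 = -14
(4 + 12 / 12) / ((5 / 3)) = 3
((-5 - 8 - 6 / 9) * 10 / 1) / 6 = -205 / 9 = -22.78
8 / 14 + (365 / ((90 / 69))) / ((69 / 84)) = 7166 / 21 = 341.24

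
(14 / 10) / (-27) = -0.05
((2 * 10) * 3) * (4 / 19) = 240 / 19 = 12.63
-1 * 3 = -3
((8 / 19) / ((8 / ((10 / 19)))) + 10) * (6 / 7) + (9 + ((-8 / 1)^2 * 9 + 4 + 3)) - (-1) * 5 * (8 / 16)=3048043 / 5054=603.10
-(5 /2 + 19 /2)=-12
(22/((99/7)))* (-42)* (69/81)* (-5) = 22540/81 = 278.27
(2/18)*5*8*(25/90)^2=250/729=0.34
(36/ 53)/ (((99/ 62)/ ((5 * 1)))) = 2.13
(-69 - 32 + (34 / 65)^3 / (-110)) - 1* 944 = -15784091527 / 15104375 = -1045.00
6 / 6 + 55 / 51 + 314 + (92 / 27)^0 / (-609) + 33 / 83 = 90648706 / 286433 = 316.47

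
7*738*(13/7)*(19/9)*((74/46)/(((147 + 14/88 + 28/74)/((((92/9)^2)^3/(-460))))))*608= -212560131582498439168/638236726155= -333042776.88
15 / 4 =3.75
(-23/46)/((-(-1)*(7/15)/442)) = -3315/7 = -473.57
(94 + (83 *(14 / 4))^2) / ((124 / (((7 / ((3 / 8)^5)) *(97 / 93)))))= 469932488704 / 700569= 670786.87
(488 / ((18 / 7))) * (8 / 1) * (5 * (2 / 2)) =68320 / 9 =7591.11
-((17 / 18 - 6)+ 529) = -9431 / 18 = -523.94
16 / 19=0.84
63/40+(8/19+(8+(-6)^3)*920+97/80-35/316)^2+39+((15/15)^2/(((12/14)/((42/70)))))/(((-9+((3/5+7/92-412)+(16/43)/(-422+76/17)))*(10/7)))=15579520159175891083497934891467/425459930133967379200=36618066839.50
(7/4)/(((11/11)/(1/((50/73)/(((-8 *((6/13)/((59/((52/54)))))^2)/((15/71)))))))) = -580496/105735375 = -0.01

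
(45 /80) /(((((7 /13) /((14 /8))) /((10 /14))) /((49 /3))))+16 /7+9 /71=755141 /31808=23.74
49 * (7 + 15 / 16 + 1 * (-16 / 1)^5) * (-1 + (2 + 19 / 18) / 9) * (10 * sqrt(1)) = 48867932015 / 144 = 339360638.99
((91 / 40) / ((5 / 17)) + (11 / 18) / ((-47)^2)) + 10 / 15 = 33407807 / 3976200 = 8.40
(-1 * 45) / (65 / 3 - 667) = 135 / 1936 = 0.07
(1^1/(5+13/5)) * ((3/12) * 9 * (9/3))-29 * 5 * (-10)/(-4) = -361.61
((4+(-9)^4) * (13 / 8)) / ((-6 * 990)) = -1.80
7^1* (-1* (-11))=77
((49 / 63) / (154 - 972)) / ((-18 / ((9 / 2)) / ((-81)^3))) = -413343 / 3272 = -126.33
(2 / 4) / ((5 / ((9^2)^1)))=81 / 10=8.10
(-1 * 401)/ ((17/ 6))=-2406/ 17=-141.53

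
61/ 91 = 0.67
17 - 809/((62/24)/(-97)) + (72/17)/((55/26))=881017837/28985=30395.65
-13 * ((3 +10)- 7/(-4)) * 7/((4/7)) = -37583/16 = -2348.94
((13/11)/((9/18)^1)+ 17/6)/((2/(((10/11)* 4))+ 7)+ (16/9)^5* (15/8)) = 22504230/176872663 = 0.13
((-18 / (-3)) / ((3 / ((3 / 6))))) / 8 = 1 / 8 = 0.12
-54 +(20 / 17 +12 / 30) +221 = 168.58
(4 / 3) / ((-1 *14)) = -2 / 21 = -0.10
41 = 41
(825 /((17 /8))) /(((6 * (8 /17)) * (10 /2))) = 27.50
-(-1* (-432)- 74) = -358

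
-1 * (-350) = 350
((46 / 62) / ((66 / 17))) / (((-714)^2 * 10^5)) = 23 / 6135544800000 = 0.00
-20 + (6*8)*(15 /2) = 340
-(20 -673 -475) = 1128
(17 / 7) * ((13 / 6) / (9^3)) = 221 / 30618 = 0.01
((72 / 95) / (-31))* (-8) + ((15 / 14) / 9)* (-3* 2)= -10693 / 20615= -0.52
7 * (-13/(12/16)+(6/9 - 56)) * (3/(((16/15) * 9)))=-3815/24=-158.96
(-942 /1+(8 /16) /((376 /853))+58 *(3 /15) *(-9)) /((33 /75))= -19650995 /8272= -2375.60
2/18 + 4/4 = 10/9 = 1.11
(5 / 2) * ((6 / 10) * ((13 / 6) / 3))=13 / 12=1.08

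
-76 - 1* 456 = -532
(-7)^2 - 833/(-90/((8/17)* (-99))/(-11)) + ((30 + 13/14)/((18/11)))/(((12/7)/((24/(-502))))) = 216487781/45180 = 4791.67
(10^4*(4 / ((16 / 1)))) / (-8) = -625 / 2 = -312.50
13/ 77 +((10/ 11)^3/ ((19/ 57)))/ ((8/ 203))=534448/ 9317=57.36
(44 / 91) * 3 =132 / 91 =1.45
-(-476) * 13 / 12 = 1547 / 3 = 515.67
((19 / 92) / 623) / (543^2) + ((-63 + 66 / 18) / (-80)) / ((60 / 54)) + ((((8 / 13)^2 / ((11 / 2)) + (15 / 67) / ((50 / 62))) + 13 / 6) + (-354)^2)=26378328497076351100031 / 210489155481805200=125319.18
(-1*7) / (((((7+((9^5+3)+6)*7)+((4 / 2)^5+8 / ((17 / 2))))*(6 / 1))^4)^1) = -83521 / 451832616512390796913633093488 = -0.00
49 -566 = -517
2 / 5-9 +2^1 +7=2 / 5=0.40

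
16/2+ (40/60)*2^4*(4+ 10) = 157.33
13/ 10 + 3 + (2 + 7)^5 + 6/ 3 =590553/ 10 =59055.30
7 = 7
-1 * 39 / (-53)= 39 / 53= 0.74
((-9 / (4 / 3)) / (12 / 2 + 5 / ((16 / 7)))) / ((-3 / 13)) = 468 / 131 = 3.57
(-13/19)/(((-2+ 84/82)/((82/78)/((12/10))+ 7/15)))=64411/68400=0.94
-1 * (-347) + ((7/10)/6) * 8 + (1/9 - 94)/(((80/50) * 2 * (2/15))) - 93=5581/160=34.88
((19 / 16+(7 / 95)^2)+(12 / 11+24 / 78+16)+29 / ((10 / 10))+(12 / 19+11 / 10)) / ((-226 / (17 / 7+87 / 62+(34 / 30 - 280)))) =140274611638853 / 2336949384000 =60.02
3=3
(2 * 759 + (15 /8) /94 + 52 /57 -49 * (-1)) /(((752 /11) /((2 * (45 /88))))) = 1008117705 /42978304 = 23.46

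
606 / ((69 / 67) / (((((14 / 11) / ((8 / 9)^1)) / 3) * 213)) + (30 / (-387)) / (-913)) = 396107488623 / 6677183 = 59322.54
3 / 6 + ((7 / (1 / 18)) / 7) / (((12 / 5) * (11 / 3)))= 28 / 11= 2.55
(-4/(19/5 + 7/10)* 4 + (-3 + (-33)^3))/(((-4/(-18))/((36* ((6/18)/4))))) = -485238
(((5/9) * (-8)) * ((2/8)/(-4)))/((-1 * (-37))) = 5/666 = 0.01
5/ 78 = 0.06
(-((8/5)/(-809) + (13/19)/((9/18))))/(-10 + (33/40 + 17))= -840144/4811123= -0.17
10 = 10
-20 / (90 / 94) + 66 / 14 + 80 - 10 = 3391 / 63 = 53.83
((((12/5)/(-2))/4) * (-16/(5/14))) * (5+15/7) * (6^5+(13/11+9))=8222208/11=747473.45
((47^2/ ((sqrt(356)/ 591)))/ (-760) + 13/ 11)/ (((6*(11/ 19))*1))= 247/ 726-435173*sqrt(89)/ 156640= -25.87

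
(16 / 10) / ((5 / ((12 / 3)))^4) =2048 / 3125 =0.66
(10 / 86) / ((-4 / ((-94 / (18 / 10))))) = 1175 / 774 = 1.52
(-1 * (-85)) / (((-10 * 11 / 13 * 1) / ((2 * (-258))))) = 57018 / 11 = 5183.45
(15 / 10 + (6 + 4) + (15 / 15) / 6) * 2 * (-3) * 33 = -2310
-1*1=-1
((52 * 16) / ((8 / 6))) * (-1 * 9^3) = -454896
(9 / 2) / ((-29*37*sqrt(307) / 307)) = -9*sqrt(307) / 2146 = -0.07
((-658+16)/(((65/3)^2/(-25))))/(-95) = -5778/16055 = -0.36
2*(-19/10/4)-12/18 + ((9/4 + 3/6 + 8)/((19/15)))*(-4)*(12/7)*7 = -466243/1140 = -408.99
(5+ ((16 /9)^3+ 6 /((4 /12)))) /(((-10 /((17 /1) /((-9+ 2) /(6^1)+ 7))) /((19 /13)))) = -6738749 /552825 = -12.19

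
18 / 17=1.06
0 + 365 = 365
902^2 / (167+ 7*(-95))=-406802 / 249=-1633.74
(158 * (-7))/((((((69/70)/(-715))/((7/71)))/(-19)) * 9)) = -7362254900/44091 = -166978.63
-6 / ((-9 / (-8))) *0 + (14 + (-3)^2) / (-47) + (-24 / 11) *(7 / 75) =-8957 / 12925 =-0.69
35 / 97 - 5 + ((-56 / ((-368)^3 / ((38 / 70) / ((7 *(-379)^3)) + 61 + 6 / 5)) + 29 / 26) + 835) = 6222631715542355710381 / 7483835523424449280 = 831.48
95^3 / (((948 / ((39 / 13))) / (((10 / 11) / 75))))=171475 / 5214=32.89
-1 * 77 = -77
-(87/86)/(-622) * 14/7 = 87/26746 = 0.00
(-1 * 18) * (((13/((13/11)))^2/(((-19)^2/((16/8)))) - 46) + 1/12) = 588021/722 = 814.43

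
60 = 60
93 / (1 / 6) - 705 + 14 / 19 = -146.26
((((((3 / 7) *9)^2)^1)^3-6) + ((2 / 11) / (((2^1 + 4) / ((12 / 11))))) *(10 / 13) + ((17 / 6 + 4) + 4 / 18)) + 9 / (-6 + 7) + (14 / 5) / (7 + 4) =55019262762179 / 16655568930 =3303.36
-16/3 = -5.33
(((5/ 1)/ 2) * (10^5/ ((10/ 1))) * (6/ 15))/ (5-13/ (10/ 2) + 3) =50000/ 27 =1851.85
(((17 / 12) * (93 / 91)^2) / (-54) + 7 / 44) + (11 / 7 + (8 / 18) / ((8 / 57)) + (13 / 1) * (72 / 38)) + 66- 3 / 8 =5926966489 / 62306244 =95.13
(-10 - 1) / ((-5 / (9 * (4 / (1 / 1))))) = 396 / 5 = 79.20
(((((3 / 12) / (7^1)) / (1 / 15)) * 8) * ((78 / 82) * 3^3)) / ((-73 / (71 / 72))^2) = 982995 / 48941536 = 0.02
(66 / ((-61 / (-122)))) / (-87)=-44 / 29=-1.52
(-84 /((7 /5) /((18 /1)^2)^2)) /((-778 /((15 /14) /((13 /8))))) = 188956800 /35399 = 5337.91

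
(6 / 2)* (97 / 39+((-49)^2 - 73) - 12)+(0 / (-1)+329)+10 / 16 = 757649 / 104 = 7285.09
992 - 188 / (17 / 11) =14796 / 17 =870.35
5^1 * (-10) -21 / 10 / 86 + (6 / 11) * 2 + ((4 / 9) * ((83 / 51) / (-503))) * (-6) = -35618886209 / 728032140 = -48.92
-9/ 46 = -0.20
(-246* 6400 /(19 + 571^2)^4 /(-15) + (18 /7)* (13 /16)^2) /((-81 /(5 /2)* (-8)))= 1918718669057217003371 /292971310717678538803200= 0.01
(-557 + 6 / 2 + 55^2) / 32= 2471 / 32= 77.22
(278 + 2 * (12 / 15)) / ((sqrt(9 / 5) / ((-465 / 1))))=-43338 * sqrt(5)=-96906.71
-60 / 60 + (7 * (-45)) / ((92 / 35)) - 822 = -86741 / 92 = -942.84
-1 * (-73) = 73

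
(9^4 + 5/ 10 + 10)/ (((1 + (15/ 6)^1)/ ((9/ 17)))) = 118287/ 119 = 994.01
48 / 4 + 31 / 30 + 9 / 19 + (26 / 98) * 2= 392071 / 27930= 14.04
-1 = -1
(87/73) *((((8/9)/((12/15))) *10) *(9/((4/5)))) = 10875/73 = 148.97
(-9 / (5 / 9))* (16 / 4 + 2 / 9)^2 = -1444 / 5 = -288.80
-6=-6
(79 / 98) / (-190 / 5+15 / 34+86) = 1343 / 80703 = 0.02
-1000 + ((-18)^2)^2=103976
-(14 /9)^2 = -196 /81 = -2.42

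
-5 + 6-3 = -2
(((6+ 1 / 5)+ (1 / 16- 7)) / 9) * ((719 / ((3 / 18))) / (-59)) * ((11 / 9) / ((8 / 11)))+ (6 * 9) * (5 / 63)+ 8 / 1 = 22.36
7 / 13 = 0.54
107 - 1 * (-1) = 108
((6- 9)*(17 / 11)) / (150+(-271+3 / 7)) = 357 / 9284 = 0.04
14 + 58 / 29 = 16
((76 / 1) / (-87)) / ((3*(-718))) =38 / 93699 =0.00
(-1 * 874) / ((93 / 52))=-488.69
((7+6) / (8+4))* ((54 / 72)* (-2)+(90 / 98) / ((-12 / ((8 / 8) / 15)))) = -3835 / 2352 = -1.63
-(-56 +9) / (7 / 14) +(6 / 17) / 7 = 11192 / 119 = 94.05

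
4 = 4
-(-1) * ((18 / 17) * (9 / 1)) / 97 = 162 / 1649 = 0.10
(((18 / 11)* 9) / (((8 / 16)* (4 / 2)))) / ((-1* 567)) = -2 / 77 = -0.03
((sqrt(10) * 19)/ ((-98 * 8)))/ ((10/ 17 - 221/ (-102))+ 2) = -969 * sqrt(10)/ 190120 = -0.02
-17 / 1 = -17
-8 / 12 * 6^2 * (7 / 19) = -8.84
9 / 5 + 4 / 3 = 47 / 15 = 3.13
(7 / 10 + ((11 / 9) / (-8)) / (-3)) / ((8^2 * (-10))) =-811 / 691200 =-0.00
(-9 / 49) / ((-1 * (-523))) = -9 / 25627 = -0.00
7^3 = 343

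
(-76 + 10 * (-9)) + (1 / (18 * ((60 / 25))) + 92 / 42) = -247645 / 1512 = -163.79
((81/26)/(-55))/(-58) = 81/82940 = 0.00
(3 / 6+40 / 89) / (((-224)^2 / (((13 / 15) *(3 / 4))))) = 2197 / 178626560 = 0.00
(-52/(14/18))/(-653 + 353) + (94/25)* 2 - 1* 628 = -21709/35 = -620.26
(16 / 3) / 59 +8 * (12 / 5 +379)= 2700392 / 885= 3051.29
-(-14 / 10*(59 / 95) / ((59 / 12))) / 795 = 28 / 125875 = 0.00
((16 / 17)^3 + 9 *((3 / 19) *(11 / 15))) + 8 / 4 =1808977 / 466735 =3.88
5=5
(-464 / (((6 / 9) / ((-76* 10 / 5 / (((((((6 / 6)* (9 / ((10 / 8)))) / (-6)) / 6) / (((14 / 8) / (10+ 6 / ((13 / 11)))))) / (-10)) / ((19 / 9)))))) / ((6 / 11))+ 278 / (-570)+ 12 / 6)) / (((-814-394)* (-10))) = -2041455 / 80340154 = -0.02541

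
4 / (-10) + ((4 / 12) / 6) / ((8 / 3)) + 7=6.62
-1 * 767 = -767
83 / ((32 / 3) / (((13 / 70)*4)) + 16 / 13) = 3237 / 608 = 5.32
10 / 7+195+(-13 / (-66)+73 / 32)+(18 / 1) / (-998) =733622653 / 3688608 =198.89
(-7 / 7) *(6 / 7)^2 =-36 / 49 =-0.73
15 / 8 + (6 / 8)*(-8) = -33 / 8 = -4.12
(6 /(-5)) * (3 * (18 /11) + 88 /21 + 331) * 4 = -628504 /385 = -1632.48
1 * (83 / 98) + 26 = 2631 / 98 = 26.85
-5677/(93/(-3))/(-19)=-5677/589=-9.64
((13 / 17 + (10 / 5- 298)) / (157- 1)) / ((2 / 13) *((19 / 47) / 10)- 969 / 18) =0.04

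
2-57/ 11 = -35/ 11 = -3.18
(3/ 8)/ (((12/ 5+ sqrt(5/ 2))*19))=0.00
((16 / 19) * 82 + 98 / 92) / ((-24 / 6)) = -61283 / 3496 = -17.53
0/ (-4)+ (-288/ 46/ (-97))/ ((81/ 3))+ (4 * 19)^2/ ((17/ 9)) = 347929184/ 113781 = 3057.88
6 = 6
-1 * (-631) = 631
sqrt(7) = 2.65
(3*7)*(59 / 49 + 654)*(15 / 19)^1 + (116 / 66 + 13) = 47740696 / 4389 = 10877.35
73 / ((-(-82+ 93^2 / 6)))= -146 / 2719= -0.05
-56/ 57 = -0.98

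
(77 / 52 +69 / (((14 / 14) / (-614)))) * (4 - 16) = 6608865 / 13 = 508374.23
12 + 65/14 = 233/14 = 16.64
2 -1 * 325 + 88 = -235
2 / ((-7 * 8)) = -1 / 28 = -0.04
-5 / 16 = -0.31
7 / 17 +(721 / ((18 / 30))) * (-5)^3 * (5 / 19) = -38302726 / 969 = -39528.10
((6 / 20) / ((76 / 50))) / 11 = 0.02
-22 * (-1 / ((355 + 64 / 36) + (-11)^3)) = -0.02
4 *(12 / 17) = 48 / 17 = 2.82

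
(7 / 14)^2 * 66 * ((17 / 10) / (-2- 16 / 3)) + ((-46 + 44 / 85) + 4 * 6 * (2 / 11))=-336179 / 7480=-44.94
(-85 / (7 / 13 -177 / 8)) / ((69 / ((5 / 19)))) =8840 / 588639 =0.02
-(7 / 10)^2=-0.49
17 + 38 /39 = 701 /39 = 17.97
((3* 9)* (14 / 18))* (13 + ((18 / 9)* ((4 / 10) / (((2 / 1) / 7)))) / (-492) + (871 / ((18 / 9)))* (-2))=-7387429 / 410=-18018.12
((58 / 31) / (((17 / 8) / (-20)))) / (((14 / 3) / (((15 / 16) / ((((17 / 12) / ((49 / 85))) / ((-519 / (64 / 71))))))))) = 1009846845 / 1218424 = 828.81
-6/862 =-0.01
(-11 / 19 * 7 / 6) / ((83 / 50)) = -1925 / 4731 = -0.41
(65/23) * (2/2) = 65/23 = 2.83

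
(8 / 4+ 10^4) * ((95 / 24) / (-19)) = -8335 / 4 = -2083.75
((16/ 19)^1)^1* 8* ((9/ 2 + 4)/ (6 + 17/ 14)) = 15232/ 1919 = 7.94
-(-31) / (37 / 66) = 2046 / 37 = 55.30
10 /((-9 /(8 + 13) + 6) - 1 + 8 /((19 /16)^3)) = 240065 /224432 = 1.07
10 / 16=5 / 8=0.62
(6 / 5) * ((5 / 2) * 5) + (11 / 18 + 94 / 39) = 4217 / 234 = 18.02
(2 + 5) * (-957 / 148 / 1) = -6699 / 148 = -45.26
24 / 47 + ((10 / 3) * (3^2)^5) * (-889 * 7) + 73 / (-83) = -4778229925529 / 3901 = -1224873090.37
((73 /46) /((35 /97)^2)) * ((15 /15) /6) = 686857 /338100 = 2.03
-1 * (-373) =373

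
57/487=0.12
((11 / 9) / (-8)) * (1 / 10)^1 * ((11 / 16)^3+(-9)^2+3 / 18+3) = -11420563 / 8847360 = -1.29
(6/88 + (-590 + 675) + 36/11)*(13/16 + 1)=112723/704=160.12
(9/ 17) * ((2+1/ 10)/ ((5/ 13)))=2457/ 850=2.89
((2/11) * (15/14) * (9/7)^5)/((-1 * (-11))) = 885735/14235529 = 0.06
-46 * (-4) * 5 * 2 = 1840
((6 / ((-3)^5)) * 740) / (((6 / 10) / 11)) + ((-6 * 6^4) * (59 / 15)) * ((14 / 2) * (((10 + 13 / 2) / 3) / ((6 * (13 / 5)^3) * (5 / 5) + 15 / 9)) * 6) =-647092976200 / 9761553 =-66289.96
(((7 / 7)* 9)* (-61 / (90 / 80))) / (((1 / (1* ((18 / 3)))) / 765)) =-2239920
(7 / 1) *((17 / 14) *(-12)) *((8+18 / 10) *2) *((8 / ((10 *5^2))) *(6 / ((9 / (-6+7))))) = -26656 / 625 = -42.65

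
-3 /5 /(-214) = 3 /1070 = 0.00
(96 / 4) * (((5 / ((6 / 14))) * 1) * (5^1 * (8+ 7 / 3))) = 43400 / 3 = 14466.67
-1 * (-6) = 6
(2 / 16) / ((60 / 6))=1 / 80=0.01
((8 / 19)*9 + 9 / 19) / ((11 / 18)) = 1458 / 209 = 6.98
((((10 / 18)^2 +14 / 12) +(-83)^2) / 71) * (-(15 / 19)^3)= -139532125 / 2921934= -47.75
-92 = -92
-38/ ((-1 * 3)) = 12.67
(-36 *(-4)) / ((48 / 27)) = 81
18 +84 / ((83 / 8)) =2166 / 83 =26.10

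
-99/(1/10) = -990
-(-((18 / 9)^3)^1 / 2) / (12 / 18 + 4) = 6 / 7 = 0.86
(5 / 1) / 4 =5 / 4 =1.25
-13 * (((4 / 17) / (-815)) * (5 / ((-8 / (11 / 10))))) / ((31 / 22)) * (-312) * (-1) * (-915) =44906004 / 85901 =522.76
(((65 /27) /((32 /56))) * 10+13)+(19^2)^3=2540480551 /54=47045936.13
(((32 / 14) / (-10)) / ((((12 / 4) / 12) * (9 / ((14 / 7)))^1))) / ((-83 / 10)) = 128 / 5229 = 0.02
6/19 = 0.32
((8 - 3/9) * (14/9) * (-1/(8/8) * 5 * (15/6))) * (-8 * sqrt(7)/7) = 450.76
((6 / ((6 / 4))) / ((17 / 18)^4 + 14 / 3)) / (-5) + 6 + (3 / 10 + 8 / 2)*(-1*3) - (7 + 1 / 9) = -730627021 / 51606810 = -14.16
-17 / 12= -1.42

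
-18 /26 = -9 /13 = -0.69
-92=-92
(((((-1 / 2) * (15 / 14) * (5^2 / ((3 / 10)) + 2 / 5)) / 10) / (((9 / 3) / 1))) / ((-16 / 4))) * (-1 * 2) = -157 / 210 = -0.75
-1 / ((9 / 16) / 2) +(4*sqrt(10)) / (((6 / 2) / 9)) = -32 / 9 +12*sqrt(10) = 34.39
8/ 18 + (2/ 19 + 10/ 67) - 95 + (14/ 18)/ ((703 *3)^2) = -252922197824/ 2682072243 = -94.30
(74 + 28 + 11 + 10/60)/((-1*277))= -679/1662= -0.41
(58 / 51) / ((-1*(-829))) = 58 / 42279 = 0.00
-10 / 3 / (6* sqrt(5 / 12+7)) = -10* sqrt(267) / 801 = -0.20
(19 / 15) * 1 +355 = 5344 / 15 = 356.27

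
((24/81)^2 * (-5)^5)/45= -6.10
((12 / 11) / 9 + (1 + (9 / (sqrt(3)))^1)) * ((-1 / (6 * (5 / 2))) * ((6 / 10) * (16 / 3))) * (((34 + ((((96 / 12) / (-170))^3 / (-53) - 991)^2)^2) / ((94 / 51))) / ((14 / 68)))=-51959676543068945118951126841517175937012368 * sqrt(3) / 31942481419331487083746337890625 - 640836010697850323133730564378711836556485872 / 1054101886837939073763629150390625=-3425409295305.15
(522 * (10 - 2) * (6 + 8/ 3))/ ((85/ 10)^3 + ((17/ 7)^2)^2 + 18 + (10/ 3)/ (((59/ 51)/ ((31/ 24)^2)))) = 1476553688064/ 27404618785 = 53.88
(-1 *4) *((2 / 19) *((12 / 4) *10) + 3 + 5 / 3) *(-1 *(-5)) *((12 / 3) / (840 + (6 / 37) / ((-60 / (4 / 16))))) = -0.75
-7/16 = -0.44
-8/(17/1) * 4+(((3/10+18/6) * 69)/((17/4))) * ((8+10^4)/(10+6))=167551/5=33510.20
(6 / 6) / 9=1 / 9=0.11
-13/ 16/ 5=-13/ 80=-0.16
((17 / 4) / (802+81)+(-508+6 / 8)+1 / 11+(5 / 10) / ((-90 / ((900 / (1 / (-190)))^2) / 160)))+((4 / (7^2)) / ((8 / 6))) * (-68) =-24741109494709875 / 951874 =-25992000511.32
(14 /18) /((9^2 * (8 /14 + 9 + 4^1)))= 49 /69255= 0.00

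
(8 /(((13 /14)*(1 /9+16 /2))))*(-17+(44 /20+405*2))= 4007808 /4745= 844.64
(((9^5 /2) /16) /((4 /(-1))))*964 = -14230809 /32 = -444712.78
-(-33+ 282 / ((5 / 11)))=-2937 / 5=-587.40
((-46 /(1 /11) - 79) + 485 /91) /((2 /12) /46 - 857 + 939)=-7.07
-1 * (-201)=201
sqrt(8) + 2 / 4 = 1 / 2 + 2 * sqrt(2) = 3.33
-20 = -20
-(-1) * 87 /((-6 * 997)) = -29 /1994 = -0.01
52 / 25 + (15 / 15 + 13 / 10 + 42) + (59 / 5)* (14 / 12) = 4511 / 75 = 60.15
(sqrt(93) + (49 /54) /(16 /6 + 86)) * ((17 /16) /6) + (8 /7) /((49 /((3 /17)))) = 2269825 /382886784 + 17 * sqrt(93) /96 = 1.71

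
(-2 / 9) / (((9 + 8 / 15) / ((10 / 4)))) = -25 / 429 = -0.06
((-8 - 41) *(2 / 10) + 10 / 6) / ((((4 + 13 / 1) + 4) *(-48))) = 61 / 7560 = 0.01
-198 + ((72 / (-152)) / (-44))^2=-138381327 / 698896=-198.00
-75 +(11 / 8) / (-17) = -10211 / 136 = -75.08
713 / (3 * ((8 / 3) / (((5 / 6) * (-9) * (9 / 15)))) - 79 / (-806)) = -5172102 / 12185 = -424.46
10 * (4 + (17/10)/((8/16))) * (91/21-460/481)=9746/39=249.90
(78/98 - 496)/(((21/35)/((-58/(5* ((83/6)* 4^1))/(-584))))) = -703685/2375128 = -0.30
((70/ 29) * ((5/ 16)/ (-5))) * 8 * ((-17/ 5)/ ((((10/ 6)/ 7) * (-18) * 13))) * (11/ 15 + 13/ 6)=-0.21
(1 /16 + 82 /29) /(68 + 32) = 1341 /46400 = 0.03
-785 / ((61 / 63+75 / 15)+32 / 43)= -2126565 / 18184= -116.95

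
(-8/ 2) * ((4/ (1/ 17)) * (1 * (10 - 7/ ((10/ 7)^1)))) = -6936/ 5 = -1387.20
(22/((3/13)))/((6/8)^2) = 4576/27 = 169.48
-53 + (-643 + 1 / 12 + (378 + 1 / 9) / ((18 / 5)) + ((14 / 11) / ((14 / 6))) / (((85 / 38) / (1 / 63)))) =-1253012407 / 2120580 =-590.88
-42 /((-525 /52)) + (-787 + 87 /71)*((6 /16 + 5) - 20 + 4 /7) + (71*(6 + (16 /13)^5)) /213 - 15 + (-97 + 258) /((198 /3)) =11037.48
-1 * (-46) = 46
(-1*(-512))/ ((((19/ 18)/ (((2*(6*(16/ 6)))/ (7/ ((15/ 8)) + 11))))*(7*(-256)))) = -17280/ 29393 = -0.59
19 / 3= 6.33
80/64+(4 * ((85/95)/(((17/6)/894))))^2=1841441549/1444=1275236.53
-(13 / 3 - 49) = 134 / 3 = 44.67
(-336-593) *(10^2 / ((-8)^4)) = -23225 / 1024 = -22.68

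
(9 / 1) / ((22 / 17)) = 153 / 22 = 6.95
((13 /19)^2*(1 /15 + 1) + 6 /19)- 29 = -152621 /5415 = -28.18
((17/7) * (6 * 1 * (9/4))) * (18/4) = 4131/28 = 147.54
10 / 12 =5 / 6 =0.83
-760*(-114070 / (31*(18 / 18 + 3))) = 21673300 / 31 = 699138.71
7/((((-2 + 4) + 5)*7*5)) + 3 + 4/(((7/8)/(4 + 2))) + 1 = 1101/35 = 31.46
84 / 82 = 1.02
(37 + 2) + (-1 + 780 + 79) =897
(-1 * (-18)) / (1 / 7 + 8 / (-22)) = -1386 / 17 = -81.53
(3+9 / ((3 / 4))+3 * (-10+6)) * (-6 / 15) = -6 / 5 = -1.20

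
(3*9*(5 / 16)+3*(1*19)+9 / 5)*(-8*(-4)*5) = 10758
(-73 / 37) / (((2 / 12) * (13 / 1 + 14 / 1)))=-146 / 333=-0.44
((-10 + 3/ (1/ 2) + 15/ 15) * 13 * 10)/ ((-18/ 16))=1040/ 3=346.67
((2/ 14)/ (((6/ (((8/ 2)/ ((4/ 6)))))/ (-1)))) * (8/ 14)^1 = -4/ 49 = -0.08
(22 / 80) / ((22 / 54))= 27 / 40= 0.68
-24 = -24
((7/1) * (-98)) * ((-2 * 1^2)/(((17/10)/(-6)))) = -82320/17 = -4842.35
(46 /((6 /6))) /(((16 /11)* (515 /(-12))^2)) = 4554 /265225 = 0.02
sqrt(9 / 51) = sqrt(51) / 17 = 0.42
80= 80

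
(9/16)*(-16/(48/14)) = -2.62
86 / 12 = 43 / 6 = 7.17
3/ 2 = 1.50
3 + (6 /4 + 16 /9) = 113 /18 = 6.28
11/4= 2.75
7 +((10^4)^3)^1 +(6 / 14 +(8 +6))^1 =7000000000150 / 7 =1000000000021.43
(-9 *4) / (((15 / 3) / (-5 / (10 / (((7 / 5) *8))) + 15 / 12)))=783 / 25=31.32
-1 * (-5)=5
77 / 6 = 12.83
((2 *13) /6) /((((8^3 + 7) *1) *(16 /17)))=0.01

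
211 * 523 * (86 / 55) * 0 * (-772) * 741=0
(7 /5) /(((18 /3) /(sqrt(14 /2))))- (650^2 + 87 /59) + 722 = -24884989 /59 + 7 * sqrt(7) /30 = -421778.86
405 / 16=25.31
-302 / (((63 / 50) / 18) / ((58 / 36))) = -437900 / 63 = -6950.79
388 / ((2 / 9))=1746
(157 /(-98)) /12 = -157 /1176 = -0.13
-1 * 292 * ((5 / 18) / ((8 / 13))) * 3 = -4745 / 12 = -395.42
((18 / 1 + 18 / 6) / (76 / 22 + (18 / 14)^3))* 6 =475398 / 21053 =22.58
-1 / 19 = -0.05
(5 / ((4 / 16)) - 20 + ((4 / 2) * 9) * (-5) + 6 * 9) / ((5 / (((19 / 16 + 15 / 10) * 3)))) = -1161 / 20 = -58.05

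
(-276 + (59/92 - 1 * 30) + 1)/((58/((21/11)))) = -588021/58696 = -10.02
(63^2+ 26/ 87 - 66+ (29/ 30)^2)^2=10383709658439121/ 681210000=15243037.62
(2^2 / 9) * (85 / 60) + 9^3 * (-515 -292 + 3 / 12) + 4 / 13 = -825720217 / 1404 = -588119.81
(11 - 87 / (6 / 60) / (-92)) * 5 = 4705 / 46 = 102.28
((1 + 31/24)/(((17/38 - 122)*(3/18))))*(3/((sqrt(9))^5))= -1045/748278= -0.00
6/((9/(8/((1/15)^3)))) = 18000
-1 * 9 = -9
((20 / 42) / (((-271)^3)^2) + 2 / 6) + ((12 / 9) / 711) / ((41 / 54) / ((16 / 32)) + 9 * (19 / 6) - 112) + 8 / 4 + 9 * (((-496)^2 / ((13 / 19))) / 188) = 30600603519073838761866180701 / 1777513318537501623233883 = 17215.40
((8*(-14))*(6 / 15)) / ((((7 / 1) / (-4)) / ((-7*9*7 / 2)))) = -5644.80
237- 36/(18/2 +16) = 5889/25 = 235.56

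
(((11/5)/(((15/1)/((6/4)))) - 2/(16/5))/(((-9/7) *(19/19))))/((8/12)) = 189/400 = 0.47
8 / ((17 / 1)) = 8 / 17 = 0.47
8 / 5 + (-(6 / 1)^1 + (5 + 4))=23 / 5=4.60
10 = 10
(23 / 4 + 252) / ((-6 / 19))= -816.21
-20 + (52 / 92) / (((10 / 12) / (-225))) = -3970 / 23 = -172.61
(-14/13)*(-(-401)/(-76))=2807/494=5.68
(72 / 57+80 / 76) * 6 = 264 / 19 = 13.89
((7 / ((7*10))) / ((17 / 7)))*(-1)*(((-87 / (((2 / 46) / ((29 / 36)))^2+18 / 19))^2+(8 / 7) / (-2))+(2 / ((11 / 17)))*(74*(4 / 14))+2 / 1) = -133252580325582583 / 383041779214248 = -347.88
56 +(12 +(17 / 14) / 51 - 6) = 2605 / 42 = 62.02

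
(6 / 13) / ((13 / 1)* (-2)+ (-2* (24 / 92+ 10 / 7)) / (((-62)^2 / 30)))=-464163 / 26174369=-0.02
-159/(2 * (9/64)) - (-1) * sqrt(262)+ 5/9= -5083/9+ sqrt(262)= -548.59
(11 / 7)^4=6.10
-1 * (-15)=15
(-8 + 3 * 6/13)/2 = -43/13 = -3.31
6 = 6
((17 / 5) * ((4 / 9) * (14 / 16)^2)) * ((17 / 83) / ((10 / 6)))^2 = 240737 / 13778000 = 0.02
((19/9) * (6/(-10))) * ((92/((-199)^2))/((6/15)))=-874/118803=-0.01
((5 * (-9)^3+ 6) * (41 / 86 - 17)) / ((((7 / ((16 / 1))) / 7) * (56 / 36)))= 26593812 / 43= 618460.74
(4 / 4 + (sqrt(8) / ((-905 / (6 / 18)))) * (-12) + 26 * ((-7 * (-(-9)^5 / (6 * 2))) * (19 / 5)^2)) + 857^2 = -609883733 / 50 + 8 * sqrt(2) / 905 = -12197674.65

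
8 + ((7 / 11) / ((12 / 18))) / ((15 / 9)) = 943 / 110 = 8.57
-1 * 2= -2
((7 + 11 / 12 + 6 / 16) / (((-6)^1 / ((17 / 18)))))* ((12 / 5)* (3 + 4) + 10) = -226661 / 6480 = -34.98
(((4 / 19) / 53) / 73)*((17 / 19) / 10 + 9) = 3454 / 6983545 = 0.00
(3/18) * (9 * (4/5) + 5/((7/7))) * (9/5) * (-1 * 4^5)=-93696/25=-3747.84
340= 340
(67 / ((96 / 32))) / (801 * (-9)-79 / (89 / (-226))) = -5963 / 1871241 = -0.00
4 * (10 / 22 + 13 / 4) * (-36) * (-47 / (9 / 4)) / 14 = 61288 / 77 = 795.95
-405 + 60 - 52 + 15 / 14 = -5543 / 14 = -395.93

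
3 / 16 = 0.19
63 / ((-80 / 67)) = -4221 / 80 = -52.76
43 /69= 0.62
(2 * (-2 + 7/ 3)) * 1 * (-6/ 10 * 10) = -4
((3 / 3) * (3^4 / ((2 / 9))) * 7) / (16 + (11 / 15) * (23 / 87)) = 951345 / 6038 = 157.56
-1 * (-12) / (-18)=-2 / 3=-0.67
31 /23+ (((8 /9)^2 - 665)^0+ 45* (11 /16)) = 12249 /368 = 33.29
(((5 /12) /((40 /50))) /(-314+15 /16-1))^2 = 1 /363609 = 0.00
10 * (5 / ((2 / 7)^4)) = 60025 / 8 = 7503.12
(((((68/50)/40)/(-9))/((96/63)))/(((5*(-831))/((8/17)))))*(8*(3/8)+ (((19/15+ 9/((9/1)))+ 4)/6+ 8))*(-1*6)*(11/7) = -2981/93487500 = -0.00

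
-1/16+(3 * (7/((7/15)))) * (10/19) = 7181/304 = 23.62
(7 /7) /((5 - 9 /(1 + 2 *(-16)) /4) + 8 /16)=124 /691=0.18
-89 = -89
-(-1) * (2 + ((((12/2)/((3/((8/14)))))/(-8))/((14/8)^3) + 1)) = 7139/2401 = 2.97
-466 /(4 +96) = -233 /50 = -4.66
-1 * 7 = -7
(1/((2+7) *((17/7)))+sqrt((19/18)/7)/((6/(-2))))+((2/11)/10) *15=536/1683 - sqrt(266)/126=0.19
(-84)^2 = 7056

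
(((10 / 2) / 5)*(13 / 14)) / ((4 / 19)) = 247 / 56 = 4.41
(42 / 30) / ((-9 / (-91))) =637 / 45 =14.16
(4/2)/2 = 1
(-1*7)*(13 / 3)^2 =-1183 / 9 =-131.44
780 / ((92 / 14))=2730 / 23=118.70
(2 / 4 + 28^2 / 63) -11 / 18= 37 / 3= 12.33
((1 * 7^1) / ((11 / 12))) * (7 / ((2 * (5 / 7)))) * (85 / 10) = 17493 / 55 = 318.05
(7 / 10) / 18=7 / 180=0.04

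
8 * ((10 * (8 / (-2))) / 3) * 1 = -320 / 3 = -106.67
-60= -60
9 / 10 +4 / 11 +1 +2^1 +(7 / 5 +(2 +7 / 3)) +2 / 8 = 6763 / 660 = 10.25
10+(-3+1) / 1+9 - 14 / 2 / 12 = 197 / 12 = 16.42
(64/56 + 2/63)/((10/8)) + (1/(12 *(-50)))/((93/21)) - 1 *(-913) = 356984693/390600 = 913.94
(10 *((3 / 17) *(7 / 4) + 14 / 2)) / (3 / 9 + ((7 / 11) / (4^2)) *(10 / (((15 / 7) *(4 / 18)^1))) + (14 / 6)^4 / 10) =88565400 / 5007911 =17.69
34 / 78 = 0.44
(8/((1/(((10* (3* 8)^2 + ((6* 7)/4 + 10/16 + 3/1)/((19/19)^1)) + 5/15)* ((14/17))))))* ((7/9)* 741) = 3354636922/153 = 21925731.52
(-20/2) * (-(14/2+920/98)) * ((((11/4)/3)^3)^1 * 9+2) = 140525/96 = 1463.80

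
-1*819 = -819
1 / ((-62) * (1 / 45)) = -45 / 62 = -0.73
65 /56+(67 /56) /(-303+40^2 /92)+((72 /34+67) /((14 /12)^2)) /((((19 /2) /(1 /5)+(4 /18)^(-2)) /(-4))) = -1.84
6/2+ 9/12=15/4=3.75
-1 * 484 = -484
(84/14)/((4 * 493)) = 3/986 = 0.00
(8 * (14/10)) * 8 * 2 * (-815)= -146048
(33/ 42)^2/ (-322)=-121/ 63112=-0.00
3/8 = 0.38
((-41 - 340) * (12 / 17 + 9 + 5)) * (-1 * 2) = 190500 / 17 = 11205.88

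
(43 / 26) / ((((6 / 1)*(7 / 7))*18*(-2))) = -43 / 5616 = -0.01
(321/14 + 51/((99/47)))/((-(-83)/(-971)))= -21147409/38346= -551.49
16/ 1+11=27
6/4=3/2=1.50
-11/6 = -1.83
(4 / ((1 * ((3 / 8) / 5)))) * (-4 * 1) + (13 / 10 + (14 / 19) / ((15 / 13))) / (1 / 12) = -10834 / 57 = -190.07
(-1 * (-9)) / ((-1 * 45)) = -1 / 5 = -0.20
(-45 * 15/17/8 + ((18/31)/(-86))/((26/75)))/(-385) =2348595/181469288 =0.01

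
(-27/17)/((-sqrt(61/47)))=27 * sqrt(2867)/1037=1.39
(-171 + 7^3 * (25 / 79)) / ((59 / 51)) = -251634 / 4661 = -53.99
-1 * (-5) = 5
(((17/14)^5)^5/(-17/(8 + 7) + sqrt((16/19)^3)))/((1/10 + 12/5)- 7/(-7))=-10093087022430911438872360195008290565/167048062195941089772992913718902784- 24669432187789420169966661711768675 * sqrt(19)/2610125971811579527703014276857856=-101.62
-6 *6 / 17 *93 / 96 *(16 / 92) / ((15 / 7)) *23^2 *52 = -389298 / 85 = -4579.98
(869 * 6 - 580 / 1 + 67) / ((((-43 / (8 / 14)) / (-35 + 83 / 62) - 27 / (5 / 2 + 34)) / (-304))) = -435450847008 / 455767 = -955424.26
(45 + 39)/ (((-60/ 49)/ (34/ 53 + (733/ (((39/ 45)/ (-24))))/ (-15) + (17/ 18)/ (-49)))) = -92874.32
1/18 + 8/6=25/18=1.39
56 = 56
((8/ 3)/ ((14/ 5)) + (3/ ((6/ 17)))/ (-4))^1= -197/ 168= -1.17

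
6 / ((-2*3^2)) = -1 / 3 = -0.33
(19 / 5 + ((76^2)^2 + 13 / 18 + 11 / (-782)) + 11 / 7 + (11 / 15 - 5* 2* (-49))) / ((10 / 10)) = 4109113597003 / 123165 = 33362672.81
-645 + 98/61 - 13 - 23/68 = -2724123/4148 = -656.73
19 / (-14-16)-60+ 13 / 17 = -30533 / 510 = -59.87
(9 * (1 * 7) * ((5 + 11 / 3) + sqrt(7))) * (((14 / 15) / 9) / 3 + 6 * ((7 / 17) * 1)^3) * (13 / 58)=41053376 * sqrt(7) / 6411465 + 1067387776 / 19234395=72.43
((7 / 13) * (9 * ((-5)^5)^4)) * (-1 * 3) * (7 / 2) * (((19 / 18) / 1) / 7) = -731761638934795.67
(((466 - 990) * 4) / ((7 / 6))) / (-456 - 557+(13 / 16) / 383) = 25688576 / 14484519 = 1.77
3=3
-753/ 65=-11.58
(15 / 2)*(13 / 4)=195 / 8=24.38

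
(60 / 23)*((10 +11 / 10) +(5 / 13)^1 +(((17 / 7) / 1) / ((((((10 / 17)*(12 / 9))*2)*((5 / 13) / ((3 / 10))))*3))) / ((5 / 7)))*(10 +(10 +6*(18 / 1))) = 150361104 / 37375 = 4023.04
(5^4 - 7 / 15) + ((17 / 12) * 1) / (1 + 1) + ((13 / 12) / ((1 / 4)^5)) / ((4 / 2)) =141589 / 120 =1179.91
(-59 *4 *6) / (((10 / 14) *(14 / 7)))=-4956 / 5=-991.20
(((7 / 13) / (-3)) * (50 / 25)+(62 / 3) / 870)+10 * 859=145723663 / 16965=8589.66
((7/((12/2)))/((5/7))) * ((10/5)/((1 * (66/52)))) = 1274/495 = 2.57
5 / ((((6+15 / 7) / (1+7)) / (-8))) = -2240 / 57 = -39.30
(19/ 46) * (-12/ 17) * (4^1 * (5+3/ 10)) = -12084/ 1955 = -6.18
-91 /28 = -13 /4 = -3.25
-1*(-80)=80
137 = 137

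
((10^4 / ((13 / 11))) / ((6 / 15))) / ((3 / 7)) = 1925000 / 39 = 49358.97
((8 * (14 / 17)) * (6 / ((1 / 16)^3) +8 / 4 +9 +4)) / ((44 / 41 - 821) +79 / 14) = -1580906208 / 7945783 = -198.96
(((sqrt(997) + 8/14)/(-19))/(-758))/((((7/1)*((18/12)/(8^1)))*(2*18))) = 8/9526923 + 2*sqrt(997)/1360989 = 0.00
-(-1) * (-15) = -15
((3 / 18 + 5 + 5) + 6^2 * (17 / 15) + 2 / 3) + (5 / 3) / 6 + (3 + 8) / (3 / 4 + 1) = 58.20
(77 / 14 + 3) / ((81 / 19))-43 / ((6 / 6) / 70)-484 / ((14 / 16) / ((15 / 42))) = -25445713 / 7938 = -3205.56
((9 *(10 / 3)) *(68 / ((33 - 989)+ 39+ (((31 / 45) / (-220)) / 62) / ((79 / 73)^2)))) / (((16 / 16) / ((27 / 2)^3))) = -620227253547000 / 113315345929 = -5473.46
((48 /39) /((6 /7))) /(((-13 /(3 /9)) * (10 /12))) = -112 /2535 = -0.04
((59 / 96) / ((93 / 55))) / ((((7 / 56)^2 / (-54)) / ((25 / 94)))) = -486750 / 1457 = -334.08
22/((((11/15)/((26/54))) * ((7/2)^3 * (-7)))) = -1040/21609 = -0.05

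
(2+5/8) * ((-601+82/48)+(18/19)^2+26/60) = -181325641/115520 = -1569.65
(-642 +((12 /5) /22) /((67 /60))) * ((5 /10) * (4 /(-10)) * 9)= 4257738 /3685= 1155.42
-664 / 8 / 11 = -83 / 11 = -7.55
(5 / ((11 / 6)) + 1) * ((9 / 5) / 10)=369 / 550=0.67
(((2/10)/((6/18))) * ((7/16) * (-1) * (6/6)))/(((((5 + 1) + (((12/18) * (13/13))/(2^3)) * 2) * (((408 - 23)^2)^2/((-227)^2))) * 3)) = -154587/4645223275000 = -0.00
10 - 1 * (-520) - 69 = 461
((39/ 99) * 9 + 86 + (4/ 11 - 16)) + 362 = 4795/ 11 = 435.91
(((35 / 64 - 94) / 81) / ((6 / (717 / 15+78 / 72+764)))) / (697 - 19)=-291711313 / 1265310720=-0.23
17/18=0.94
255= 255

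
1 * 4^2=16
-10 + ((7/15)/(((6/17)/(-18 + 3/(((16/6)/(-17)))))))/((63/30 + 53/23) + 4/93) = -16010173/761032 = -21.04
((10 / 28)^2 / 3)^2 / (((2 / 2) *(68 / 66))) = 6875 / 3918432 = 0.00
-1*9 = -9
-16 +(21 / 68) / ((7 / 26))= -505 / 34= -14.85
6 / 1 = 6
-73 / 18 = -4.06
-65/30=-13/6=-2.17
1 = 1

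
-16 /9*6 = -10.67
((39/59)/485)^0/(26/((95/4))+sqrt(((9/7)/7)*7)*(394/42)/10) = 13555360/829503 - 4978190*sqrt(7)/829503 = 0.46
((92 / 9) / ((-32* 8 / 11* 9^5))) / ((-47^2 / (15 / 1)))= 1265 / 25044334272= 0.00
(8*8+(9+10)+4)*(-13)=-1131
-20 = -20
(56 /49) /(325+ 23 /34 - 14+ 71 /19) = 5168 /1426299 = 0.00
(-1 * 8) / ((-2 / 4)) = 16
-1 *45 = -45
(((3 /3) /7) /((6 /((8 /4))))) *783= 37.29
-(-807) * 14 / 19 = 11298 / 19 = 594.63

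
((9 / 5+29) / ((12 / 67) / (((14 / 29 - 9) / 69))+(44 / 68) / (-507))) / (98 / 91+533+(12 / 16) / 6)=-58575781264 / 1475404933605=-0.04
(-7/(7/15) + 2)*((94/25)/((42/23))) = -14053/525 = -26.77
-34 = -34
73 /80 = 0.91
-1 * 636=-636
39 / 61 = 0.64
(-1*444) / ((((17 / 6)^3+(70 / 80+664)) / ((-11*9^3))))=384527088 / 74263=5177.91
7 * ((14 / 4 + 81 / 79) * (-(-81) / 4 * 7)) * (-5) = -14189175 / 632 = -22451.23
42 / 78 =7 / 13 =0.54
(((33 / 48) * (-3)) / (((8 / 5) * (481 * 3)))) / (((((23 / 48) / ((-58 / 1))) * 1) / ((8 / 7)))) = 0.12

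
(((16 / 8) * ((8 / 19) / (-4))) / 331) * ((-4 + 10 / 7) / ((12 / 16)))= 96 / 44023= 0.00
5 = 5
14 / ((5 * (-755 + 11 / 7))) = -49 / 13185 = -0.00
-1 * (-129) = 129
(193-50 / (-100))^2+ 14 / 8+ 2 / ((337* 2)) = 12618629 / 337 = 37444.00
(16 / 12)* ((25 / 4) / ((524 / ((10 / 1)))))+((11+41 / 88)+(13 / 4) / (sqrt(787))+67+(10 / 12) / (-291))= 13* sqrt(787) / 3148+791248195 / 10063944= 78.74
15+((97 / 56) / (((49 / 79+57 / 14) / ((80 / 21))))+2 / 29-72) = -175463279 / 3160101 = -55.52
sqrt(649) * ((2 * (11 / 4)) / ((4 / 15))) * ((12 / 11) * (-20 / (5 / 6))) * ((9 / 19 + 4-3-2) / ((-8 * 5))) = -135 * sqrt(649) / 19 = -181.01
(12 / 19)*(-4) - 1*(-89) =1643 / 19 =86.47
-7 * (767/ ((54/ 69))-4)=-122983/ 18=-6832.39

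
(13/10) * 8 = 52/5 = 10.40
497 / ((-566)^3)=-497 / 181321496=-0.00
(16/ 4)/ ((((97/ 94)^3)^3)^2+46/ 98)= 64351316502678267746854119416173428736/ 35871041862372274100236713677006540529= 1.79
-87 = -87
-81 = -81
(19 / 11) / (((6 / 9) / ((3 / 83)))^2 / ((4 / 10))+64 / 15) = 7695 / 3807958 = 0.00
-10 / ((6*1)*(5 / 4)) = -4 / 3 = -1.33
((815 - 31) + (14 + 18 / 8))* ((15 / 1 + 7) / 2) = 8802.75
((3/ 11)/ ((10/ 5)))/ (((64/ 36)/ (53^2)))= 75843/ 352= 215.46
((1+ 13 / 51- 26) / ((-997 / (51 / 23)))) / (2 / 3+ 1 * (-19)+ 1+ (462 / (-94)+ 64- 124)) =-177942 / 265930807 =-0.00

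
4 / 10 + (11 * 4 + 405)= 2247 / 5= 449.40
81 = 81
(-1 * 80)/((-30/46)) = 368/3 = 122.67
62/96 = 31/48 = 0.65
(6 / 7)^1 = 0.86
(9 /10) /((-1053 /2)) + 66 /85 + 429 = 854822 /1989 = 429.77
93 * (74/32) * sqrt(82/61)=3441 * sqrt(5002)/976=249.35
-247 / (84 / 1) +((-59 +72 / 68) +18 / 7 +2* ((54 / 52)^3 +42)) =21905944 / 784329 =27.93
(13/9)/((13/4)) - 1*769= -6917/9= -768.56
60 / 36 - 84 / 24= -11 / 6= -1.83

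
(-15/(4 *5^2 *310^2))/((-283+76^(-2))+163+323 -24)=-361/41399279375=-0.00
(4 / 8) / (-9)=-1 / 18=-0.06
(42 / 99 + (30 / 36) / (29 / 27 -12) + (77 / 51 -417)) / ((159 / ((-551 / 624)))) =15142353335 / 6567900768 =2.31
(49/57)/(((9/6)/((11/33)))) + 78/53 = 45208/27189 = 1.66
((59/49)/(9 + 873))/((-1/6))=-59/7203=-0.01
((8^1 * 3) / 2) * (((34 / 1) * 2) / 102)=8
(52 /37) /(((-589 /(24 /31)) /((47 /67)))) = -58656 /45264061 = -0.00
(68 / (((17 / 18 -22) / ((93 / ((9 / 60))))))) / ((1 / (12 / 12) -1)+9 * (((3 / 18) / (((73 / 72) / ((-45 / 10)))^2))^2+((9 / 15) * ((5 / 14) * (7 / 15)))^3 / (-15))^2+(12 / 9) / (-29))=-1331113995117061911684000000000 / 695138901946503090721786892813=-1.91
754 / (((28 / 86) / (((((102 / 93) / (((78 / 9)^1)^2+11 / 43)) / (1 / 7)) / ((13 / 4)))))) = 65632104 / 904177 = 72.59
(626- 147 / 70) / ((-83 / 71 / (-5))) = 442969 / 166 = 2668.49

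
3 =3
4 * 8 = 32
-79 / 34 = -2.32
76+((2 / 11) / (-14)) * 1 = 5851 / 77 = 75.99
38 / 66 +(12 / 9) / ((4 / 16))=65 / 11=5.91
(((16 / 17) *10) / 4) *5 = 200 / 17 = 11.76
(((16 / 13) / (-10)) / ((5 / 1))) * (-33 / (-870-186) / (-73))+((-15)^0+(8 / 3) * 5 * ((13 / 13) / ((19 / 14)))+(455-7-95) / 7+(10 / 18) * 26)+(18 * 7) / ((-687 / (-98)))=93.67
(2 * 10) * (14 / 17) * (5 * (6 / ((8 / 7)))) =7350 / 17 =432.35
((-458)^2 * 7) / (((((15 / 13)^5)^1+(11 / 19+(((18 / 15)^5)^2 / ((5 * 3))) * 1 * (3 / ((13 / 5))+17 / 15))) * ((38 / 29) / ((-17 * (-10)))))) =82024339491043701171875 / 1536414650303399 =53386850.66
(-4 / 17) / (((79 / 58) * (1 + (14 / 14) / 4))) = -928 / 6715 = -0.14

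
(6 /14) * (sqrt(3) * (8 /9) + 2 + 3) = 8 * sqrt(3) /21 + 15 /7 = 2.80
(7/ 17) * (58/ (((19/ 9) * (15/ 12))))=14616/ 1615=9.05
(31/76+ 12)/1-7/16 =3639/304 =11.97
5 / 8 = 0.62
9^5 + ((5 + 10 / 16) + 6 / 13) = 6141729 / 104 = 59055.09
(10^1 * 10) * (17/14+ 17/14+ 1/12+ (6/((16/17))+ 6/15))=39005/42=928.69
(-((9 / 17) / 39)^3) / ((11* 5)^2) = -27 / 32651429525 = -0.00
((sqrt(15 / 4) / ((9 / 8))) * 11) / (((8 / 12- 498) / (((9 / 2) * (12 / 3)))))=-66 * sqrt(15) / 373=-0.69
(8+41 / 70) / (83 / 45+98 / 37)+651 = 68381967 / 104734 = 652.91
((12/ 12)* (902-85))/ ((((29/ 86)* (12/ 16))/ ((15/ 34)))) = 702620/ 493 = 1425.19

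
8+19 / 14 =131 / 14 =9.36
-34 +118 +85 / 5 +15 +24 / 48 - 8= 217 / 2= 108.50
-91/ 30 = -3.03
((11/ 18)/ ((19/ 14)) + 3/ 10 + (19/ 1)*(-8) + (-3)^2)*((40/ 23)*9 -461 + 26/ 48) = 59725165651/ 943920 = 63273.55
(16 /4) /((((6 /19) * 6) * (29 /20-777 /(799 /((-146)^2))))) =-303620 /2981047221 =-0.00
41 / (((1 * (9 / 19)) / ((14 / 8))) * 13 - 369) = -5453 / 48609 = -0.11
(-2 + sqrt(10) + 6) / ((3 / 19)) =45.36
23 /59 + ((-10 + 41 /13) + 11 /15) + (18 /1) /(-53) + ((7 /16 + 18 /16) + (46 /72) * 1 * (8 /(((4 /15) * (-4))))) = -90652829 /9756240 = -9.29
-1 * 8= -8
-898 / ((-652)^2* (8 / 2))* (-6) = 1347 / 425104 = 0.00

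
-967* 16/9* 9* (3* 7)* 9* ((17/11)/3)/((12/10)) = -13808760/11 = -1255341.82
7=7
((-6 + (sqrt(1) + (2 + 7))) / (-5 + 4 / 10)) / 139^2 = -20 / 444383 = -0.00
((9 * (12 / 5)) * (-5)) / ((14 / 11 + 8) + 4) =-594 / 73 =-8.14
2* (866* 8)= 13856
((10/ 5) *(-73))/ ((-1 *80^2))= 73/ 3200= 0.02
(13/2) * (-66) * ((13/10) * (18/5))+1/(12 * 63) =-37945883/18900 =-2007.72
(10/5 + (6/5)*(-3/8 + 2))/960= 79/19200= 0.00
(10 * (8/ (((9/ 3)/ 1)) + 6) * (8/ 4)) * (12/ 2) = 1040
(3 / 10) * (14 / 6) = 7 / 10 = 0.70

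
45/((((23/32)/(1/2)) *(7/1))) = 720/161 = 4.47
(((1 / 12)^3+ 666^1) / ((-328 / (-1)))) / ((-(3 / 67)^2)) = -5166161161 / 5101056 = -1012.76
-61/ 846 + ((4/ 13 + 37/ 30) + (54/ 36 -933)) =-51142409/ 54990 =-930.03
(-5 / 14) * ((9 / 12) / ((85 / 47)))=-141 / 952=-0.15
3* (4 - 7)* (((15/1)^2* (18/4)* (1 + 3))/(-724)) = 18225/362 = 50.35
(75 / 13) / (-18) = -25 / 78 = -0.32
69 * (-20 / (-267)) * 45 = 20700 / 89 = 232.58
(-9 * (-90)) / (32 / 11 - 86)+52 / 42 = -8.51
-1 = -1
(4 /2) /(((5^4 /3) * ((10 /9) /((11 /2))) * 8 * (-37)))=-297 /1850000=-0.00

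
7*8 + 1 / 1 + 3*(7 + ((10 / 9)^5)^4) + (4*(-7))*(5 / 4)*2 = 132420441224151810136 / 4052555153018976267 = 32.68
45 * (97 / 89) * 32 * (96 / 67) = 13409280 / 5963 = 2248.75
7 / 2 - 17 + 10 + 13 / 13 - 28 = -61 / 2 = -30.50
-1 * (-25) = 25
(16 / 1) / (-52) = -4 / 13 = -0.31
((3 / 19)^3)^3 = 19683 / 322687697779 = 0.00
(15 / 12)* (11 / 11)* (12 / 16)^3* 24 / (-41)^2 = 405 / 53792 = 0.01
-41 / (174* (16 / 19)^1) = -779 / 2784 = -0.28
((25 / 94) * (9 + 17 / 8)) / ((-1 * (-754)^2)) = -2225 / 427524032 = -0.00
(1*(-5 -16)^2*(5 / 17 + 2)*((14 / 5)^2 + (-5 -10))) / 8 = -3078621 / 3400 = -905.48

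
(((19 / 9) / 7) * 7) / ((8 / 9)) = 19 / 8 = 2.38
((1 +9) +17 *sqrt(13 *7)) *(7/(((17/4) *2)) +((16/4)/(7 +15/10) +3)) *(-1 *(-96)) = 70080/17 +7008 *sqrt(91) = 70974.41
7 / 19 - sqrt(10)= 7 / 19 - sqrt(10)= -2.79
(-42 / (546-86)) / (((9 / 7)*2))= -49 / 1380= -0.04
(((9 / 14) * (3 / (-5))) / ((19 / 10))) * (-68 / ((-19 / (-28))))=20.34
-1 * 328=-328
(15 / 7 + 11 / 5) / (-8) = -19 / 35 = -0.54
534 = 534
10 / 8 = 5 / 4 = 1.25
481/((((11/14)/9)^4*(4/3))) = 90926090892/14641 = 6210374.35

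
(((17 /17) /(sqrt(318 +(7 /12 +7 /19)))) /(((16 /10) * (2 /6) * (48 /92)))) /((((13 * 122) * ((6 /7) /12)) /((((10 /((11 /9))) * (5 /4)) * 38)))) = 0.69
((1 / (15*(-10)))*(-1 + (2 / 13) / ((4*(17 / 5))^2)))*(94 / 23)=1411457 / 51846600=0.03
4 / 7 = 0.57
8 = 8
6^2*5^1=180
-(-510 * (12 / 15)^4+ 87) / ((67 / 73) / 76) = 84534876 / 8375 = 10093.72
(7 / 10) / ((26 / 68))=119 / 65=1.83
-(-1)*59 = 59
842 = 842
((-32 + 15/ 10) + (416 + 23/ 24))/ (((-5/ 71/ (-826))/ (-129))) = -2338949095/ 4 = -584737273.75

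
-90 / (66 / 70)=-1050 / 11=-95.45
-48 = -48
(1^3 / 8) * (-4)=-1 / 2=-0.50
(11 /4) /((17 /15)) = 165 /68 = 2.43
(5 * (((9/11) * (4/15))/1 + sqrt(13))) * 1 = 12/11 + 5 * sqrt(13) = 19.12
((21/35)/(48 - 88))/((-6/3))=3/400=0.01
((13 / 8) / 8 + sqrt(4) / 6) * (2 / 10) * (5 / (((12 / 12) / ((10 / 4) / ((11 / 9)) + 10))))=6.46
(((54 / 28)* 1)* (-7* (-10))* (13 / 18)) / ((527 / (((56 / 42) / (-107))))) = -130 / 56389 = -0.00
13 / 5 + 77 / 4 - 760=-14763 / 20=-738.15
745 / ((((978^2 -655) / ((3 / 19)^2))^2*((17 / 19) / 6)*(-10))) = -36207 / 106529559233532323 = -0.00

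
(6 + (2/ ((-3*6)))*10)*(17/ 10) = 374/ 45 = 8.31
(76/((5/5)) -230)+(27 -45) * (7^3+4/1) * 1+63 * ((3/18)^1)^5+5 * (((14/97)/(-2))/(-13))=-6972786533/1089504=-6399.96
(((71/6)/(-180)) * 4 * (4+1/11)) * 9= -213/22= -9.68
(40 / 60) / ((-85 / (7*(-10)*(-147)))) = -80.71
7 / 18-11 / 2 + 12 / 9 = -34 / 9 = -3.78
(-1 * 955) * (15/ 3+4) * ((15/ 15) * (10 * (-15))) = 1289250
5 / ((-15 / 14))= -4.67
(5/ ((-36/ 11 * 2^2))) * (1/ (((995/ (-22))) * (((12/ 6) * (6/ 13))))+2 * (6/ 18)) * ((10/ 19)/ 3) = -70345/ 1633392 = -0.04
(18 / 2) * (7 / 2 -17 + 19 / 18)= -112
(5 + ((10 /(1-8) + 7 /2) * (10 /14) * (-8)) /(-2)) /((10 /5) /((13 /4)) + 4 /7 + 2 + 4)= 6955 /4578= 1.52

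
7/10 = 0.70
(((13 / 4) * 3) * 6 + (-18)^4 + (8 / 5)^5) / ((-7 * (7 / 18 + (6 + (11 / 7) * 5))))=-5908780449 / 5609375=-1053.38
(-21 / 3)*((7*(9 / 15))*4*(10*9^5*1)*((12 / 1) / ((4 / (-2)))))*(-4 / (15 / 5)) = -555532992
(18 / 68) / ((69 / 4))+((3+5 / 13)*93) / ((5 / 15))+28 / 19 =91342210 / 96577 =945.80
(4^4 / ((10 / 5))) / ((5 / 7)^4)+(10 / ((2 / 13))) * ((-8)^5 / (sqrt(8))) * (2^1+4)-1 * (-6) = 311078 / 625-3194880 * sqrt(2) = -4517744.90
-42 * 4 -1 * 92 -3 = -263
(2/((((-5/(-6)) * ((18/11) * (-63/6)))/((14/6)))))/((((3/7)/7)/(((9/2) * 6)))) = -2156/15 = -143.73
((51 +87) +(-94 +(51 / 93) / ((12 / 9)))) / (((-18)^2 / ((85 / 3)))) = 468095 / 120528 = 3.88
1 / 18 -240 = -239.94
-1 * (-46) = 46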